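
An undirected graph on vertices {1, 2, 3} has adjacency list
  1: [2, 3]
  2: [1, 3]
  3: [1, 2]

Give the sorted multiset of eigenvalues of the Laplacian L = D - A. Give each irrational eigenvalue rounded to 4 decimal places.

Reading degrees in the order [1, 2, 3] gives [2, 2, 2]; set D = diag(2, 2, 2) and form L = D - A. Diagonalising L (or applying a numerical eigensolver to the 3x3 matrix) gives the spectrum above. The single zero eigenvalue shows the graph is connected.

[0, 3, 3]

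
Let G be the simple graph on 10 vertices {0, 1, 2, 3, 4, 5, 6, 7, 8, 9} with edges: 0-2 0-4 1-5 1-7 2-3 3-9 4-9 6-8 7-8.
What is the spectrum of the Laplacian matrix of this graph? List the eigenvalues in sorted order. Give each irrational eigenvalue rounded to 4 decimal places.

[0, 0, 0.3820, 1.3820, 1.3820, 1.3820, 2.6180, 3.6180, 3.6180, 3.6180]

Each diagonal entry of L is the vertex degree and each off-diagonal entry is -1 where an edge is present, 0 otherwise; in the order [0, 1, 2, 3, 4, 5, 6, 7, 8, 9] the diagonal is [2, 2, 2, 2, 2, 1, 1, 2, 2, 2]. L is symmetric positive semidefinite, so every eigenvalue is real and nonnegative. The 2 zero eigenvalues correspond to the 2 connected components.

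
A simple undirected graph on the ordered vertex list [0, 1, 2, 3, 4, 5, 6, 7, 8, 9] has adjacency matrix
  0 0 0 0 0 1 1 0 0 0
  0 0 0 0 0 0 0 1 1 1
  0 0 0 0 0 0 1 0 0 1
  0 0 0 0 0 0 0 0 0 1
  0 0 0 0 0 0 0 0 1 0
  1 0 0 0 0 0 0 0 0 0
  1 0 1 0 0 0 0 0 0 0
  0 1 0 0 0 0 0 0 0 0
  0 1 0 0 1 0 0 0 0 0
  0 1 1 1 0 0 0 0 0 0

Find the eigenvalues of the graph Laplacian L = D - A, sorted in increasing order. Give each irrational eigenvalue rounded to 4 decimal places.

[0, 0.1398, 0.4249, 0.6932, 1, 2, 2.2574, 3.1456, 3.6414, 4.6978]

Reading degrees in the order [0, 1, 2, 3, 4, 5, 6, 7, 8, 9] gives [2, 3, 2, 1, 1, 1, 2, 1, 2, 3]; set D = diag(2, 3, 2, 1, 1, 1, 2, 1, 2, 3) and form L = D - A. Diagonalising L (or applying a numerical eigensolver to the 10x10 matrix) gives the spectrum above. The single zero eigenvalue shows the graph is connected.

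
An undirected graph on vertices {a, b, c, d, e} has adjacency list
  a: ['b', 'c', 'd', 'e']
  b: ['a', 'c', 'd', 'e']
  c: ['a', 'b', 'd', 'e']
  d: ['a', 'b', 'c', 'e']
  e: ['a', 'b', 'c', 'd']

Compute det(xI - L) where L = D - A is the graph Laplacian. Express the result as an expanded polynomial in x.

x^5 - 20x^4 + 150x^3 - 500x^2 + 625x

Reading degrees in the order [a, b, c, d, e] gives [4, 4, 4, 4, 4]; set D = diag(4, 4, 4, 4, 4) and form L = D - A. Computing det(xI - L) by cofactor expansion (or equivalently via sum-over-permutations) gives x^5 - 20x^4 + 150x^3 - 500x^2 + 625x. The coefficient of x^4 equals -trace(L) = -20, matching the sum of degrees. There is one zero in the spectrum, matching the 1 component.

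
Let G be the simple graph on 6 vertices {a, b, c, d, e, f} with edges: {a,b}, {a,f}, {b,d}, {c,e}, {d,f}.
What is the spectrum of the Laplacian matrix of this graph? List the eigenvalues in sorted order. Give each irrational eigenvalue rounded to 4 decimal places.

Each diagonal entry of L is the vertex degree and each off-diagonal entry is -1 where an edge is present, 0 otherwise; in the order [a, b, c, d, e, f] the diagonal is [2, 2, 1, 2, 1, 2]. The multiplicity of 0 as a Laplacian eigenvalue equals the number of connected components. The 2 zero eigenvalues correspond to the 2 connected components. The largest eigenvalue, 4, is at most the vertex count 6.

[0, 0, 2, 2, 2, 4]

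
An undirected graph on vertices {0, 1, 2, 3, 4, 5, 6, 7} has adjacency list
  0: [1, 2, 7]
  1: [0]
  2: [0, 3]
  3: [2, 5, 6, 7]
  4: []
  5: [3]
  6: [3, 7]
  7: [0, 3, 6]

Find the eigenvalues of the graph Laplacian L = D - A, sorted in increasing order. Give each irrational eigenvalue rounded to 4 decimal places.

Each diagonal entry of L is the vertex degree and each off-diagonal entry is -1 where an edge is present, 0 otherwise; in the order [0, 1, 2, 3, 4, 5, 6, 7] the diagonal is [3, 1, 2, 4, 0, 1, 2, 3]. Since every row of L sums to 0, the all-ones vector is in the kernel and 0 is an eigenvalue. The 2 zero eigenvalues correspond to the 2 connected components.

[0, 0, 0.5926, 1.1255, 1.6855, 3.0609, 4.1723, 5.3632]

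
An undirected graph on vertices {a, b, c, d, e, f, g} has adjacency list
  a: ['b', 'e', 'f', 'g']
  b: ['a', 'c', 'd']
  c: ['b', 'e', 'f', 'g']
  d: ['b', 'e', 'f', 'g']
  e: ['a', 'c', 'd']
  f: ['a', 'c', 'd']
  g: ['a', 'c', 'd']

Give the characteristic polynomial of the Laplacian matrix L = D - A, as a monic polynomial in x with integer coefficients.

Reading degrees in the order [a, b, c, d, e, f, g] gives [4, 3, 4, 4, 3, 3, 3]; set D = diag(4, 3, 4, 4, 3, 3, 3) and form L = D - A. L has integer entries, so p(x) = det(xI - L) has integer coefficients. Expanding the determinant yields x^7 - 24x^6 + 234x^5 - 1192x^4 + 3357x^3 - 4968x^2 + 3024x. The coefficient of x^6 equals -trace(L) = -24, matching the sum of degrees. By the matrix-tree theorem the graph has (1/7) * product of the nonzero eigenvalues = 432 spanning trees.

x^7 - 24x^6 + 234x^5 - 1192x^4 + 3357x^3 - 4968x^2 + 3024x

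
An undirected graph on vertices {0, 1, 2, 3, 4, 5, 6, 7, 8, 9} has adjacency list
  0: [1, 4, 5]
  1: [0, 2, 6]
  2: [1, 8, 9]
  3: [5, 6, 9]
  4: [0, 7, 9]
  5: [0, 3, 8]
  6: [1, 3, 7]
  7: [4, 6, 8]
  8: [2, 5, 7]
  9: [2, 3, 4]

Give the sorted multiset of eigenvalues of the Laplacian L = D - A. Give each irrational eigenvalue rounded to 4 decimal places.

Each diagonal entry of L is the vertex degree and each off-diagonal entry is -1 where an edge is present, 0 otherwise; in the order [0, 1, 2, 3, 4, 5, 6, 7, 8, 9] the diagonal is [3, 3, 3, 3, 3, 3, 3, 3, 3, 3]. Since every row of L sums to 0, the all-ones vector is in the kernel and 0 is an eigenvalue. The single zero eigenvalue shows the graph is connected. By the matrix-tree theorem the graph has (1/10) * product of the nonzero eigenvalues = 2000 spanning trees.

[0, 2, 2, 2, 2, 2, 5, 5, 5, 5]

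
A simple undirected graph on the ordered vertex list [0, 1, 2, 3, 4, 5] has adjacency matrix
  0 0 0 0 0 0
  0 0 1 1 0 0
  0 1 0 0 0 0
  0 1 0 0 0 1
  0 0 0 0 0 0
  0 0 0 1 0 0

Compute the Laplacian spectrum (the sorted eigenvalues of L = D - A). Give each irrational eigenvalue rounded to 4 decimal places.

Each diagonal entry of L is the vertex degree and each off-diagonal entry is -1 where an edge is present, 0 otherwise; in the order [0, 1, 2, 3, 4, 5] the diagonal is [0, 2, 1, 2, 0, 1]. Diagonalising L (or applying a numerical eigensolver to the 6x6 matrix) gives the spectrum above. The 3 zero eigenvalues correspond to the 3 connected components. The largest eigenvalue, 3.4142, is at most the vertex count 6. The eigenvalues sum to 6, which equals trace(L) = 2|E|.

[0, 0, 0, 0.5858, 2, 3.4142]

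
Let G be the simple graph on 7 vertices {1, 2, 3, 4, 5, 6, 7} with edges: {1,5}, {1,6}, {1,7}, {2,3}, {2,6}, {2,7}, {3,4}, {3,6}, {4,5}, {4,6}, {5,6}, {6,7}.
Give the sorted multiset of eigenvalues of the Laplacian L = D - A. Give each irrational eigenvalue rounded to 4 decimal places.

With the vertex order [1, 2, 3, 4, 5, 6, 7], the degrees are [3, 3, 3, 3, 3, 6, 3], giving D = diag(3, 3, 3, 3, 3, 6, 3) and L = D - A. The multiplicity of 0 as a Laplacian eigenvalue equals the number of connected components. The largest eigenvalue, 7, is at most the vertex count 7. The eigenvalues sum to 24, which equals trace(L) = 2|E|.

[0, 2, 2, 4, 4, 5, 7]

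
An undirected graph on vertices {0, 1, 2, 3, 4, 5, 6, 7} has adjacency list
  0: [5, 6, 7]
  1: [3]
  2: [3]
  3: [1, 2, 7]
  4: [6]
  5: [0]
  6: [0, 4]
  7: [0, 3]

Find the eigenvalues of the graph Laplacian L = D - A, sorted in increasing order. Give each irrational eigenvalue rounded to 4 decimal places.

[0, 0.2137, 0.6177, 1, 1.4977, 2.3537, 3.8408, 4.4763]

With the vertex order [0, 1, 2, 3, 4, 5, 6, 7], the degrees are [3, 1, 1, 3, 1, 1, 2, 2], giving D = diag(3, 1, 1, 3, 1, 1, 2, 2) and L = D - A. The multiplicity of 0 as a Laplacian eigenvalue equals the number of connected components. The eigenvalues sum to 14, which equals trace(L) = 2|E|.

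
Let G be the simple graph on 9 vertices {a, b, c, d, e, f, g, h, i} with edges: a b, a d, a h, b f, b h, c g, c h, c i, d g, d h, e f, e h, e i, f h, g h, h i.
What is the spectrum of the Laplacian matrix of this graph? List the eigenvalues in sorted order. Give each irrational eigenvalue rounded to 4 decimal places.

With the vertex order [a, b, c, d, e, f, g, h, i], the degrees are [3, 3, 3, 3, 3, 3, 3, 8, 3], giving D = diag(3, 3, 3, 3, 3, 3, 3, 8, 3) and L = D - A. The multiplicity of 0 as a Laplacian eigenvalue equals the number of connected components. The single zero eigenvalue shows the graph is connected. There is one zero in the spectrum, matching the 1 component.

[0, 1.5858, 1.5858, 3, 3, 4.4142, 4.4142, 5, 9]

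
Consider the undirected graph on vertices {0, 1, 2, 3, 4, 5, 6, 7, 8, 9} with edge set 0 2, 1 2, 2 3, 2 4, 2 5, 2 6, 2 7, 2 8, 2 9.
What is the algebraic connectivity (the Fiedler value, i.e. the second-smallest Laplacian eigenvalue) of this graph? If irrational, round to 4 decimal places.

1

Reading degrees in the order [0, 1, 2, 3, 4, 5, 6, 7, 8, 9] gives [1, 1, 9, 1, 1, 1, 1, 1, 1, 1]; set D = diag(1, 1, 9, 1, 1, 1, 1, 1, 1, 1) and form L = D - A. Computing the eigenvalues of L and sorting gives [0, 1, 1, 1, 1, 1, 1, 1, 1, 10]. The Fiedler value lambda_2 = 1 is strictly positive, so the graph is connected. There is one zero in the spectrum, matching the 1 component. The largest eigenvalue, 10, is at most the vertex count 10.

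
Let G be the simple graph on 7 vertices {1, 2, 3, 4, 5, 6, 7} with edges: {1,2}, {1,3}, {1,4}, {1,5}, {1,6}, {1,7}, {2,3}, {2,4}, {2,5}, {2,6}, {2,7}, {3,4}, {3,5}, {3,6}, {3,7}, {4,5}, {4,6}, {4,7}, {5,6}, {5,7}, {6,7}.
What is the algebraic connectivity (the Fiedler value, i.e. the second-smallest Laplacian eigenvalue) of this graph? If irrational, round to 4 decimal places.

7

Each diagonal entry of L is the vertex degree and each off-diagonal entry is -1 where an edge is present, 0 otherwise; in the order [1, 2, 3, 4, 5, 6, 7] the diagonal is [6, 6, 6, 6, 6, 6, 6]. The sorted Laplacian eigenvalues are [0, 7, 7, 7, 7, 7, 7]; the algebraic connectivity is the second entry, 7. By the matrix-tree theorem the graph has (1/7) * product of the nonzero eigenvalues = 16807 spanning trees. There is one zero in the spectrum, matching the 1 component.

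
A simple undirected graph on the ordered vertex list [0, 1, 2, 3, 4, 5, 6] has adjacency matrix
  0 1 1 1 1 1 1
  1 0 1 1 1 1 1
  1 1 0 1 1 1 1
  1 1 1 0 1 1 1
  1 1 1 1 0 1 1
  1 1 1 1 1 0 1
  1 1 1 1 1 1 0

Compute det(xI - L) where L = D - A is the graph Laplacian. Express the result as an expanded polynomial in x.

x^7 - 42x^6 + 735x^5 - 6860x^4 + 36015x^3 - 100842x^2 + 117649x

Reading degrees in the order [0, 1, 2, 3, 4, 5, 6] gives [6, 6, 6, 6, 6, 6, 6]; set D = diag(6, 6, 6, 6, 6, 6, 6) and form L = D - A. The eigenvalues of L are [0, 7, 7, 7, 7, 7, 7]; the characteristic polynomial is the product of (x - lambda_i), which multiplies out to x^7 - 42x^6 + 735x^5 - 6860x^4 + 36015x^3 - 100842x^2 + 117649x. Since p(0) = det(-L) = 0, x divides p(x). The largest eigenvalue, 7, is at most the vertex count 7.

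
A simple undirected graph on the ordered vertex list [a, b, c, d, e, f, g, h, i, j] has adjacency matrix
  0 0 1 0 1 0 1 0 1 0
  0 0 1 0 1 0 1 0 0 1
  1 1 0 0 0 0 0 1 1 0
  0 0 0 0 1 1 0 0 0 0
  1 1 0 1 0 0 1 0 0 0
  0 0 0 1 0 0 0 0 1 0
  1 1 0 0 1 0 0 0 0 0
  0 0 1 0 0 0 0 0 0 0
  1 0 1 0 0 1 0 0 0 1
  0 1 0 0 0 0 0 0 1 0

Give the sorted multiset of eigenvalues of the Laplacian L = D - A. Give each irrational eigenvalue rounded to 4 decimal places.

Each diagonal entry of L is the vertex degree and each off-diagonal entry is -1 where an edge is present, 0 otherwise; in the order [a, b, c, d, e, f, g, h, i, j] the diagonal is [4, 4, 4, 2, 4, 2, 3, 1, 4, 2]. Diagonalising L (or applying a numerical eigensolver to the 10x10 matrix) gives the spectrum above. There is one zero in the spectrum, matching the 1 component.

[0, 0.7231, 1.1393, 1.5936, 2.4502, 3.3346, 4.0573, 4.8245, 5.5898, 6.2875]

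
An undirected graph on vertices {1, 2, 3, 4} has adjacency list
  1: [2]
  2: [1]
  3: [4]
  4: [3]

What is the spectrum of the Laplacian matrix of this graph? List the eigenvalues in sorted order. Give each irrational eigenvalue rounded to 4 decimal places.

[0, 0, 2, 2]

Reading degrees in the order [1, 2, 3, 4] gives [1, 1, 1, 1]; set D = diag(1, 1, 1, 1) and form L = D - A. Diagonalising L (or applying a numerical eigensolver to the 4x4 matrix) gives the spectrum above. The 2 zero eigenvalues correspond to the 2 connected components. The eigenvalues sum to 4, which equals trace(L) = 2|E|. There are 2 zeros in the spectrum, matching the 2 components.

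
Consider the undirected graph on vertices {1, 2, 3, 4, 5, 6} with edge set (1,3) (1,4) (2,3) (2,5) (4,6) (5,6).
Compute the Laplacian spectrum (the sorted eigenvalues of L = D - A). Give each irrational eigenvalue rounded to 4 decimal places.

[0, 1, 1, 3, 3, 4]

Each diagonal entry of L is the vertex degree and each off-diagonal entry is -1 where an edge is present, 0 otherwise; in the order [1, 2, 3, 4, 5, 6] the diagonal is [2, 2, 2, 2, 2, 2]. The multiplicity of 0 as a Laplacian eigenvalue equals the number of connected components. The single zero eigenvalue shows the graph is connected.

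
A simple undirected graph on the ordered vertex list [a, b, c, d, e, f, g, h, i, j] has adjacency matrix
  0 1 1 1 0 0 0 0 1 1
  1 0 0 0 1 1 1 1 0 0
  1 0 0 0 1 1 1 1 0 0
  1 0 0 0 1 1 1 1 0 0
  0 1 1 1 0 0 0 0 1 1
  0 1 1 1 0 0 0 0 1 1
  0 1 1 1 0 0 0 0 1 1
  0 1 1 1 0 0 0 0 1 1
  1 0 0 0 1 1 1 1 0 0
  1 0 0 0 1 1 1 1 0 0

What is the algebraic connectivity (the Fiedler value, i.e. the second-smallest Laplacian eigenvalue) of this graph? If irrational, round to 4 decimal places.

5

Each diagonal entry of L is the vertex degree and each off-diagonal entry is -1 where an edge is present, 0 otherwise; in the order [a, b, c, d, e, f, g, h, i, j] the diagonal is [5, 5, 5, 5, 5, 5, 5, 5, 5, 5]. The sorted Laplacian eigenvalues are [0, 5, 5, 5, 5, 5, 5, 5, 5, 10]; the algebraic connectivity is the second entry, 5. There is one zero in the spectrum, matching the 1 component.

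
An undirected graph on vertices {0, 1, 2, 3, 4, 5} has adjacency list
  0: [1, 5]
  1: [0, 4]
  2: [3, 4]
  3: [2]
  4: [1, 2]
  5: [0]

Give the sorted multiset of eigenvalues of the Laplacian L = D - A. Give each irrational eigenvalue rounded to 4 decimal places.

[0, 0.2679, 1, 2, 3, 3.7321]

Reading degrees in the order [0, 1, 2, 3, 4, 5] gives [2, 2, 2, 1, 2, 1]; set D = diag(2, 2, 2, 1, 2, 1) and form L = D - A. Since every row of L sums to 0, the all-ones vector is in the kernel and 0 is an eigenvalue. By the matrix-tree theorem the graph has (1/6) * product of the nonzero eigenvalues = 1 spanning tree. There is one zero in the spectrum, matching the 1 component.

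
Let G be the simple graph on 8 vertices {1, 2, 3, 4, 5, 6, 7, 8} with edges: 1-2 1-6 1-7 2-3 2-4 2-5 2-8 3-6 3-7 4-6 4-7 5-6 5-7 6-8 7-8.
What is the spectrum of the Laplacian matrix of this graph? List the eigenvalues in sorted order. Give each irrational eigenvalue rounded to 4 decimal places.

[0, 3, 3, 3, 3, 5, 5, 8]

With the vertex order [1, 2, 3, 4, 5, 6, 7, 8], the degrees are [3, 5, 3, 3, 3, 5, 5, 3], giving D = diag(3, 5, 3, 3, 3, 5, 5, 3) and L = D - A. L is symmetric positive semidefinite, so every eigenvalue is real and nonnegative. By the matrix-tree theorem the graph has (1/8) * product of the nonzero eigenvalues = 2025 spanning trees.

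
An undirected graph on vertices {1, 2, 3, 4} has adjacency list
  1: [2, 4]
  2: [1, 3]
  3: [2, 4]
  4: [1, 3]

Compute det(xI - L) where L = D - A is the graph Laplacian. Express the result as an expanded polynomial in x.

x^4 - 8x^3 + 20x^2 - 16x

With the vertex order [1, 2, 3, 4], the degrees are [2, 2, 2, 2], giving D = diag(2, 2, 2, 2) and L = D - A. L has integer entries, so p(x) = det(xI - L) has integer coefficients. Expanding the determinant yields x^4 - 8x^3 + 20x^2 - 16x. The constant term is 0 because L is singular (the all-ones vector lies in its kernel). The eigenvalues sum to 8, which equals trace(L) = 2|E|. The largest eigenvalue, 4, is at most the vertex count 4.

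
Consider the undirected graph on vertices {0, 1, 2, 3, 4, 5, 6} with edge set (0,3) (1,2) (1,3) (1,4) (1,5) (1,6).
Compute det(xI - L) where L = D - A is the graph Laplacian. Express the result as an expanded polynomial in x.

x^7 - 12x^6 + 49x^5 - 92x^4 + 87x^3 - 40x^2 + 7x

With the vertex order [0, 1, 2, 3, 4, 5, 6], the degrees are [1, 5, 1, 2, 1, 1, 1], giving D = diag(1, 5, 1, 2, 1, 1, 1) and L = D - A. Computing det(xI - L) by cofactor expansion (or equivalently via sum-over-permutations) gives x^7 - 12x^6 + 49x^5 - 92x^4 + 87x^3 - 40x^2 + 7x. Since p(0) = det(-L) = 0, x divides p(x). The eigenvalues sum to 12, which equals trace(L) = 2|E|.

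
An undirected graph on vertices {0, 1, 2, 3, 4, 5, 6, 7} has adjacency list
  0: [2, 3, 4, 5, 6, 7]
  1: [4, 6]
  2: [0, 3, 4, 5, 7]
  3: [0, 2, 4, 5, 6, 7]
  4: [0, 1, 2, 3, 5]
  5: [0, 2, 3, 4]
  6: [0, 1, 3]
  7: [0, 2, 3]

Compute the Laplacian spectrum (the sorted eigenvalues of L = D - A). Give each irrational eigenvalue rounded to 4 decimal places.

With the vertex order [0, 1, 2, 3, 4, 5, 6, 7], the degrees are [6, 2, 5, 6, 5, 4, 3, 3], giving D = diag(6, 2, 5, 6, 5, 4, 3, 3) and L = D - A. Since every row of L sums to 0, the all-ones vector is in the kernel and 0 is an eigenvalue. The single zero eigenvalue shows the graph is connected.

[0, 1.5536, 3.1221, 3.3269, 5.5454, 6.2065, 7, 7.2457]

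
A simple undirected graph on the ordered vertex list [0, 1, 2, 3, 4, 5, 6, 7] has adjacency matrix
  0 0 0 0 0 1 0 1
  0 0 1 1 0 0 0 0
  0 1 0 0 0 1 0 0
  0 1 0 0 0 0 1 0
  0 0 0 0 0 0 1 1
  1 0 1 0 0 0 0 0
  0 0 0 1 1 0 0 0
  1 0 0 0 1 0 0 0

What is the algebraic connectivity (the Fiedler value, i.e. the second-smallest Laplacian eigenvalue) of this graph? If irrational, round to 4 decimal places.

With the vertex order [0, 1, 2, 3, 4, 5, 6, 7], the degrees are [2, 2, 2, 2, 2, 2, 2, 2], giving D = diag(2, 2, 2, 2, 2, 2, 2, 2) and L = D - A. The smallest Laplacian eigenvalue is always 0. The next one, lambda_2 = 0.5858, measures how hard the graph is to disconnect: larger values mean better connectivity. The largest eigenvalue, 4, is at most the vertex count 8.

0.5858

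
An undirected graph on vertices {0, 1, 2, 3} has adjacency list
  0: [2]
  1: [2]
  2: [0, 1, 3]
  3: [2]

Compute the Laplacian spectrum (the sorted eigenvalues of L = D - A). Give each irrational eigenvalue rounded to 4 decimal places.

With the vertex order [0, 1, 2, 3], the degrees are [1, 1, 3, 1], giving D = diag(1, 1, 3, 1) and L = D - A. The multiplicity of 0 as a Laplacian eigenvalue equals the number of connected components.

[0, 1, 1, 4]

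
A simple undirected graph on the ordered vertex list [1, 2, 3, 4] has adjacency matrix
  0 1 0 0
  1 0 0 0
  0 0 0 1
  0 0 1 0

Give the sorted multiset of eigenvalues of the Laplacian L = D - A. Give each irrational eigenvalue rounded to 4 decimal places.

[0, 0, 2, 2]

Reading degrees in the order [1, 2, 3, 4] gives [1, 1, 1, 1]; set D = diag(1, 1, 1, 1) and form L = D - A. L is symmetric positive semidefinite, so every eigenvalue is real and nonnegative. The 2 zero eigenvalues correspond to the 2 connected components.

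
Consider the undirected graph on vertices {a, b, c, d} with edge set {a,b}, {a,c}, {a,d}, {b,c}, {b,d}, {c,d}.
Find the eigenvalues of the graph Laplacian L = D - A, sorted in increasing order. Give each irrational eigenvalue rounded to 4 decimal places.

Reading degrees in the order [a, b, c, d] gives [3, 3, 3, 3]; set D = diag(3, 3, 3, 3) and form L = D - A. Diagonalising L (or applying a numerical eigensolver to the 4x4 matrix) gives the spectrum above. There is one zero in the spectrum, matching the 1 component.

[0, 4, 4, 4]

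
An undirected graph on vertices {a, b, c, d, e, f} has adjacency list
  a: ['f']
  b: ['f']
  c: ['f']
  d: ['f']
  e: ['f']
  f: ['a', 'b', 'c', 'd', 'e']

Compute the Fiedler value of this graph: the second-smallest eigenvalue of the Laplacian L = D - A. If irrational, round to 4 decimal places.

1

Reading degrees in the order [a, b, c, d, e, f] gives [1, 1, 1, 1, 1, 5]; set D = diag(1, 1, 1, 1, 1, 5) and form L = D - A. The smallest Laplacian eigenvalue is always 0. The next one, lambda_2 = 1, measures how hard the graph is to disconnect: larger values mean better connectivity. The largest eigenvalue, 6, is at most the vertex count 6. There is one zero in the spectrum, matching the 1 component.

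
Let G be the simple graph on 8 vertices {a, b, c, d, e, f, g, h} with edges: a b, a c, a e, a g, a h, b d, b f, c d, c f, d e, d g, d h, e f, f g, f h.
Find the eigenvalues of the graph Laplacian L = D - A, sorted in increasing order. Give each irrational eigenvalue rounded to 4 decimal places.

[0, 3, 3, 3, 3, 5, 5, 8]

Each diagonal entry of L is the vertex degree and each off-diagonal entry is -1 where an edge is present, 0 otherwise; in the order [a, b, c, d, e, f, g, h] the diagonal is [5, 3, 3, 5, 3, 5, 3, 3]. The multiplicity of 0 as a Laplacian eigenvalue equals the number of connected components. The single zero eigenvalue shows the graph is connected.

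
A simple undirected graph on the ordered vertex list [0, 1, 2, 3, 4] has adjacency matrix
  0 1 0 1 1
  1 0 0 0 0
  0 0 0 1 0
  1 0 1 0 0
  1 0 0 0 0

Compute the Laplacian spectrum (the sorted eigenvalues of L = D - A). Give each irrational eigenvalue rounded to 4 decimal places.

Reading degrees in the order [0, 1, 2, 3, 4] gives [3, 1, 1, 2, 1]; set D = diag(3, 1, 1, 2, 1) and form L = D - A. Since every row of L sums to 0, the all-ones vector is in the kernel and 0 is an eigenvalue. The largest eigenvalue, 4.1701, is at most the vertex count 5.

[0, 0.5188, 1, 2.3111, 4.1701]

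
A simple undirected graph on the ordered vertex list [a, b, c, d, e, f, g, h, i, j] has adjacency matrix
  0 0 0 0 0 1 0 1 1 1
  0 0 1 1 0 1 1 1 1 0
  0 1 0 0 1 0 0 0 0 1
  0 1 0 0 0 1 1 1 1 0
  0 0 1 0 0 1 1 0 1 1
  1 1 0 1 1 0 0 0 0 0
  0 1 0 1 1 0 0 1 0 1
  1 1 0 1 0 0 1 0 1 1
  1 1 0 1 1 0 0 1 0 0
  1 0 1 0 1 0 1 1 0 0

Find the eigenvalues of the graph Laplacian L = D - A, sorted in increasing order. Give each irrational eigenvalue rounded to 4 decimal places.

Reading degrees in the order [a, b, c, d, e, f, g, h, i, j] gives [4, 6, 3, 5, 5, 4, 5, 6, 5, 5]; set D = diag(4, 6, 3, 5, 5, 4, 5, 6, 5, 5) and form L = D - A. Diagonalising L (or applying a numerical eigensolver to the 10x10 matrix) gives the spectrum above.

[0, 2.4988, 3.5858, 3.7566, 4.4207, 5, 6.4142, 6.7130, 7.4994, 8.1115]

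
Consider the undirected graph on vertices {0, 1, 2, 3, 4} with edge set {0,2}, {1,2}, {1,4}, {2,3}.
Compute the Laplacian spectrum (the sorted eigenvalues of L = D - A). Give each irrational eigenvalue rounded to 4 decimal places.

[0, 0.5188, 1, 2.3111, 4.1701]

Each diagonal entry of L is the vertex degree and each off-diagonal entry is -1 where an edge is present, 0 otherwise; in the order [0, 1, 2, 3, 4] the diagonal is [1, 2, 3, 1, 1]. Diagonalising L (or applying a numerical eigensolver to the 5x5 matrix) gives the spectrum above. The single zero eigenvalue shows the graph is connected. The largest eigenvalue, 4.1701, is at most the vertex count 5. The eigenvalues sum to 8, which equals trace(L) = 2|E|.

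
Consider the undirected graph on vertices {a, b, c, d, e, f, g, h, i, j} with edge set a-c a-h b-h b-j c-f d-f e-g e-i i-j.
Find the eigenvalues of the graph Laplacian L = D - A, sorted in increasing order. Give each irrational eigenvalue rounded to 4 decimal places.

With the vertex order [a, b, c, d, e, f, g, h, i, j], the degrees are [2, 2, 2, 1, 2, 2, 1, 2, 2, 2], giving D = diag(2, 2, 2, 1, 2, 2, 1, 2, 2, 2) and L = D - A. L is symmetric positive semidefinite, so every eigenvalue is real and nonnegative. The single zero eigenvalue shows the graph is connected. There is one zero in the spectrum, matching the 1 component.

[0, 0.0979, 0.3820, 0.8244, 1.3820, 2, 2.6180, 3.1756, 3.6180, 3.9021]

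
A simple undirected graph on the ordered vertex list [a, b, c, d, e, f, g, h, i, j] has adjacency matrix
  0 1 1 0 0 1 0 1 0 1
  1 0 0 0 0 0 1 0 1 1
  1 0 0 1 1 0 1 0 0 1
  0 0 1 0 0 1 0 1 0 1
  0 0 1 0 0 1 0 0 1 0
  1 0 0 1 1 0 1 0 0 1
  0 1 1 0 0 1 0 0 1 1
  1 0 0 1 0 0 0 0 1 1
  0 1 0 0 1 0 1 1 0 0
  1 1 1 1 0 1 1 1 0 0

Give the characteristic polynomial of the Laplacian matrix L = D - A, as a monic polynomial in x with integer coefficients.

With the vertex order [a, b, c, d, e, f, g, h, i, j], the degrees are [5, 4, 5, 4, 3, 5, 5, 4, 4, 7], giving D = diag(5, 4, 5, 4, 3, 5, 5, 4, 4, 7) and L = D - A. Computing det(xI - L) by cofactor expansion (or equivalently via sum-over-permutations) gives x^10 - 46x^9 + 924x^8 - 10634x^7 + 77249x^6 - 367214x^5 + 1141932x^4 - 2239404x^3 + 2512400x^2 - 1228400x. The constant term is 0 because L is singular (the all-ones vector lies in its kernel). By the matrix-tree theorem the graph has (1/10) * product of the nonzero eigenvalues = 122840 spanning trees. The largest eigenvalue, 8.2306, is at most the vertex count 10.

x^10 - 46x^9 + 924x^8 - 10634x^7 + 77249x^6 - 367214x^5 + 1141932x^4 - 2239404x^3 + 2512400x^2 - 1228400x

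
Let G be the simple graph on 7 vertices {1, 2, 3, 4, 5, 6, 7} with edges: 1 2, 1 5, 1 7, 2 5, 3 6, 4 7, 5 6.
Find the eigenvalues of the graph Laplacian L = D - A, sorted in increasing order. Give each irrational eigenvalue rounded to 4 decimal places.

[0, 0.3004, 0.7530, 2.2391, 2.4450, 3.8019, 4.4605]

With the vertex order [1, 2, 3, 4, 5, 6, 7], the degrees are [3, 2, 1, 1, 3, 2, 2], giving D = diag(3, 2, 1, 1, 3, 2, 2) and L = D - A. Diagonalising L (or applying a numerical eigensolver to the 7x7 matrix) gives the spectrum above. The eigenvalues sum to 14, which equals trace(L) = 2|E|. There is one zero in the spectrum, matching the 1 component.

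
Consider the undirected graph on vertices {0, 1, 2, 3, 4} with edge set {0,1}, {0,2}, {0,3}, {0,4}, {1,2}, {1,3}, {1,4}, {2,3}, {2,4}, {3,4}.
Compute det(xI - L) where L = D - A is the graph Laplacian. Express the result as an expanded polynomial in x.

Each diagonal entry of L is the vertex degree and each off-diagonal entry is -1 where an edge is present, 0 otherwise; in the order [0, 1, 2, 3, 4] the diagonal is [4, 4, 4, 4, 4]. L has integer entries, so p(x) = det(xI - L) has integer coefficients. Expanding the determinant yields x^5 - 20x^4 + 150x^3 - 500x^2 + 625x. Since p(0) = det(-L) = 0, x divides p(x). By the matrix-tree theorem the graph has (1/5) * product of the nonzero eigenvalues = 125 spanning trees.

x^5 - 20x^4 + 150x^3 - 500x^2 + 625x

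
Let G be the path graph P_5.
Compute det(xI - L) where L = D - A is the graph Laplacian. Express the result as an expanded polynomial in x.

The graph has 5 vertices and degree multiset [2, 2, 2, 1, 1]; D is the diagonal matrix of degrees and L = D - A. Computing det(xI - L) by cofactor expansion (or equivalently via sum-over-permutations) gives x^5 - 8x^4 + 21x^3 - 20x^2 + 5x. Since p(0) = det(-L) = 0, x divides p(x). The largest eigenvalue, 3.6180, is at most the vertex count 5.

x^5 - 8x^4 + 21x^3 - 20x^2 + 5x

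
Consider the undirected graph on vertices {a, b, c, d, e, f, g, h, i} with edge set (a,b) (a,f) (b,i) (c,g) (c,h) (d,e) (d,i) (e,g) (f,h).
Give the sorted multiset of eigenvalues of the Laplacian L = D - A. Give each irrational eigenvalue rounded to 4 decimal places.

[0, 0.4679, 0.4679, 1.6527, 1.6527, 3, 3, 3.8794, 3.8794]

With the vertex order [a, b, c, d, e, f, g, h, i], the degrees are [2, 2, 2, 2, 2, 2, 2, 2, 2], giving D = diag(2, 2, 2, 2, 2, 2, 2, 2, 2) and L = D - A. L is symmetric positive semidefinite, so every eigenvalue is real and nonnegative. The eigenvalues sum to 18, which equals trace(L) = 2|E|.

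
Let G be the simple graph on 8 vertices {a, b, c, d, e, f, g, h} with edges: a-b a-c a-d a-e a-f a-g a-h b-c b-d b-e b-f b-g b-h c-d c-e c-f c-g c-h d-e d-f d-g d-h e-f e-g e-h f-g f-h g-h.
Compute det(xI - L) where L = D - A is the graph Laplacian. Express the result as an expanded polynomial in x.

Reading degrees in the order [a, b, c, d, e, f, g, h] gives [7, 7, 7, 7, 7, 7, 7, 7]; set D = diag(7, 7, 7, 7, 7, 7, 7, 7) and form L = D - A. The eigenvalues of L are [0, 8, 8, 8, 8, 8, 8, 8]; the characteristic polynomial is the product of (x - lambda_i), which multiplies out to x^8 - 56x^7 + 1344x^6 - 17920x^5 + 143360x^4 - 688128x^3 + 1835008x^2 - 2097152x. The constant term is 0 because L is singular (the all-ones vector lies in its kernel). The largest eigenvalue, 8, is at most the vertex count 8. By the matrix-tree theorem the graph has (1/8) * product of the nonzero eigenvalues = 262144 spanning trees.

x^8 - 56x^7 + 1344x^6 - 17920x^5 + 143360x^4 - 688128x^3 + 1835008x^2 - 2097152x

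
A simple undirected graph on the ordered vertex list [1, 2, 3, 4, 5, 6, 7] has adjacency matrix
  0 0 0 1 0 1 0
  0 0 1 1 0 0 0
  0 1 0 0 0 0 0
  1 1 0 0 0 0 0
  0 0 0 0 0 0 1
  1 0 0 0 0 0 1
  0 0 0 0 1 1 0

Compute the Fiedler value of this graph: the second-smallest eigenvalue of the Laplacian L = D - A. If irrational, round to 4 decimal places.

With the vertex order [1, 2, 3, 4, 5, 6, 7], the degrees are [2, 2, 1, 2, 1, 2, 2], giving D = diag(2, 2, 1, 2, 1, 2, 2) and L = D - A. Computing the eigenvalues of L and sorting gives [0, 0.1981, 0.7530, 1.5550, 2.4450, 3.2470, 3.8019]. The Fiedler value lambda_2 = 0.1981 is strictly positive, so the graph is connected. There is one zero in the spectrum, matching the 1 component.

0.1981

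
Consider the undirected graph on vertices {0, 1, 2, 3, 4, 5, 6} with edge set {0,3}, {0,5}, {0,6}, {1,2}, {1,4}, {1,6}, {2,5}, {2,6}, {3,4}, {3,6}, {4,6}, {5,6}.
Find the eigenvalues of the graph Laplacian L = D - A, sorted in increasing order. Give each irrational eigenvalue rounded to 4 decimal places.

[0, 2, 2, 4, 4, 5, 7]

With the vertex order [0, 1, 2, 3, 4, 5, 6], the degrees are [3, 3, 3, 3, 3, 3, 6], giving D = diag(3, 3, 3, 3, 3, 3, 6) and L = D - A. L is symmetric positive semidefinite, so every eigenvalue is real and nonnegative.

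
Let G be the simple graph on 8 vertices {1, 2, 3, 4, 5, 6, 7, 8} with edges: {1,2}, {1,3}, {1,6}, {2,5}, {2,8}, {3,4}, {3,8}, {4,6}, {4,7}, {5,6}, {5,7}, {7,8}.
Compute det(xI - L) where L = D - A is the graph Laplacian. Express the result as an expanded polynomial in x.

Reading degrees in the order [1, 2, 3, 4, 5, 6, 7, 8] gives [3, 3, 3, 3, 3, 3, 3, 3]; set D = diag(3, 3, 3, 3, 3, 3, 3, 3) and form L = D - A. Computing det(xI - L) by cofactor expansion (or equivalently via sum-over-permutations) gives x^8 - 24x^7 + 240x^6 - 1296x^5 + 4080x^4 - 7488x^3 + 7424x^2 - 3072x. The coefficient of x^7 equals -trace(L) = -24, matching the sum of degrees. By the matrix-tree theorem the graph has (1/8) * product of the nonzero eigenvalues = 384 spanning trees. The eigenvalues sum to 24, which equals trace(L) = 2|E|.

x^8 - 24x^7 + 240x^6 - 1296x^5 + 4080x^4 - 7488x^3 + 7424x^2 - 3072x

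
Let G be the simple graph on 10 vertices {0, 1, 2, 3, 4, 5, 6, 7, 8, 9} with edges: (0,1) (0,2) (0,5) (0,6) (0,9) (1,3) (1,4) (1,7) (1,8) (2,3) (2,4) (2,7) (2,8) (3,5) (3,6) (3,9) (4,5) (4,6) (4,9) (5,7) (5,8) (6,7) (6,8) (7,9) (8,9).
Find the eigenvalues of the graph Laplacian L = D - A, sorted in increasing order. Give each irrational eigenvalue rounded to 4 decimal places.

[0, 5, 5, 5, 5, 5, 5, 5, 5, 10]

Each diagonal entry of L is the vertex degree and each off-diagonal entry is -1 where an edge is present, 0 otherwise; in the order [0, 1, 2, 3, 4, 5, 6, 7, 8, 9] the diagonal is [5, 5, 5, 5, 5, 5, 5, 5, 5, 5]. Since every row of L sums to 0, the all-ones vector is in the kernel and 0 is an eigenvalue. There is one zero in the spectrum, matching the 1 component.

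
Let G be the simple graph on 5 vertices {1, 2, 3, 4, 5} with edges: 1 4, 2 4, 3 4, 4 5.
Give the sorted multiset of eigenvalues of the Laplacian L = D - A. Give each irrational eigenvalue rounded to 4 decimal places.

Each diagonal entry of L is the vertex degree and each off-diagonal entry is -1 where an edge is present, 0 otherwise; in the order [1, 2, 3, 4, 5] the diagonal is [1, 1, 1, 4, 1]. Since every row of L sums to 0, the all-ones vector is in the kernel and 0 is an eigenvalue. There is one zero in the spectrum, matching the 1 component.

[0, 1, 1, 1, 5]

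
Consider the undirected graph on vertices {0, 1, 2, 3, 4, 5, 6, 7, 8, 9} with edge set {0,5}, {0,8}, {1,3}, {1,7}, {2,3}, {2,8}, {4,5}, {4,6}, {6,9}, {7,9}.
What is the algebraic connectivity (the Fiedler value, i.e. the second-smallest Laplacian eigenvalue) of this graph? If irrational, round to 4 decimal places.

0.3820

Each diagonal entry of L is the vertex degree and each off-diagonal entry is -1 where an edge is present, 0 otherwise; in the order [0, 1, 2, 3, 4, 5, 6, 7, 8, 9] the diagonal is [2, 2, 2, 2, 2, 2, 2, 2, 2, 2]. The smallest Laplacian eigenvalue is always 0. The next one, lambda_2 = 0.3820, measures how hard the graph is to disconnect: larger values mean better connectivity. By the matrix-tree theorem the graph has (1/10) * product of the nonzero eigenvalues = 10 spanning trees.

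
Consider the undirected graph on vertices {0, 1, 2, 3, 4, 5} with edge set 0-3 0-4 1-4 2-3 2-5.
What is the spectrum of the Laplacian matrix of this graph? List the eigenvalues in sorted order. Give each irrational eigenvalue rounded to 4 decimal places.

[0, 0.2679, 1, 2, 3, 3.7321]

Each diagonal entry of L is the vertex degree and each off-diagonal entry is -1 where an edge is present, 0 otherwise; in the order [0, 1, 2, 3, 4, 5] the diagonal is [2, 1, 2, 2, 2, 1]. L is symmetric positive semidefinite, so every eigenvalue is real and nonnegative.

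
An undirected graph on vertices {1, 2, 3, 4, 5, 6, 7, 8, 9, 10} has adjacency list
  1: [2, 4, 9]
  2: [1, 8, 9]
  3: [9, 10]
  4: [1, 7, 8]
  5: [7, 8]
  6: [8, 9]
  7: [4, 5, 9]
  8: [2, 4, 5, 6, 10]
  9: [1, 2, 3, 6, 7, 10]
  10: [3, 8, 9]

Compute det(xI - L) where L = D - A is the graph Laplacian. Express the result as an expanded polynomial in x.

x^10 - 32x^9 + 437x^8 - 3342x^7 + 15774x^6 - 47648x^5 + 92086x^4 - 109756x^3 + 73181x^2 - 20790x

With the vertex order [1, 2, 3, 4, 5, 6, 7, 8, 9, 10], the degrees are [3, 3, 2, 3, 2, 2, 3, 5, 6, 3], giving D = diag(3, 3, 2, 3, 2, 2, 3, 5, 6, 3) and L = D - A. Computing det(xI - L) by cofactor expansion (or equivalently via sum-over-permutations) gives x^10 - 32x^9 + 437x^8 - 3342x^7 + 15774x^6 - 47648x^5 + 92086x^4 - 109756x^3 + 73181x^2 - 20790x. Since p(0) = det(-L) = 0, x divides p(x). There is one zero in the spectrum, matching the 1 component. By the matrix-tree theorem the graph has (1/10) * product of the nonzero eigenvalues = 2079 spanning trees.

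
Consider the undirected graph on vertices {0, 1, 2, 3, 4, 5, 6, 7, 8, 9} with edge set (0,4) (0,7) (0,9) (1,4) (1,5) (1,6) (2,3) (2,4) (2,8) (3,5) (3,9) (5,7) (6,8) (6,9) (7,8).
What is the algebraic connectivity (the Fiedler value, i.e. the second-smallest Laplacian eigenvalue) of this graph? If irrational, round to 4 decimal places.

2

With the vertex order [0, 1, 2, 3, 4, 5, 6, 7, 8, 9], the degrees are [3, 3, 3, 3, 3, 3, 3, 3, 3, 3], giving D = diag(3, 3, 3, 3, 3, 3, 3, 3, 3, 3) and L = D - A. Computing the eigenvalues of L and sorting gives [0, 2, 2, 2, 2, 2, 5, 5, 5, 5]. The Fiedler value lambda_2 = 2 is strictly positive, so the graph is connected. The largest eigenvalue, 5, is at most the vertex count 10.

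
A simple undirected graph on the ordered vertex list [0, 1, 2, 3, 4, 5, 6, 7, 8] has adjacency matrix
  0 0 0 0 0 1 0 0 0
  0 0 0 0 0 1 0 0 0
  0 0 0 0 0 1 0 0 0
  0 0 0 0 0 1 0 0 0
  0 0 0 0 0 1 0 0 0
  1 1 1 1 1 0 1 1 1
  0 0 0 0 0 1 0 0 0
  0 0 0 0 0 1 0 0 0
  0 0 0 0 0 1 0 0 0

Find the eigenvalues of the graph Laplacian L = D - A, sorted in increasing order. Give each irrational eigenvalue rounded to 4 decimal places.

Reading degrees in the order [0, 1, 2, 3, 4, 5, 6, 7, 8] gives [1, 1, 1, 1, 1, 8, 1, 1, 1]; set D = diag(1, 1, 1, 1, 1, 8, 1, 1, 1) and form L = D - A. Since every row of L sums to 0, the all-ones vector is in the kernel and 0 is an eigenvalue. By the matrix-tree theorem the graph has (1/9) * product of the nonzero eigenvalues = 1 spanning tree. The largest eigenvalue, 9, is at most the vertex count 9.

[0, 1, 1, 1, 1, 1, 1, 1, 9]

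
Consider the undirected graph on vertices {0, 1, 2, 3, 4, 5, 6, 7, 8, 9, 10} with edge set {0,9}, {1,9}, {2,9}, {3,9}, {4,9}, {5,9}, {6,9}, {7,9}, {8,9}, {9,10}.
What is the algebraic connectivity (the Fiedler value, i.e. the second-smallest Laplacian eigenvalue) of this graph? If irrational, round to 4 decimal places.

With the vertex order [0, 1, 2, 3, 4, 5, 6, 7, 8, 9, 10], the degrees are [1, 1, 1, 1, 1, 1, 1, 1, 1, 10, 1], giving D = diag(1, 1, 1, 1, 1, 1, 1, 1, 1, 10, 1) and L = D - A. Computing the eigenvalues of L and sorting gives [0, 1, 1, 1, 1, 1, 1, 1, 1, 1, 11]. The Fiedler value lambda_2 = 1 is strictly positive, so the graph is connected. By the matrix-tree theorem the graph has (1/11) * product of the nonzero eigenvalues = 1 spanning tree.

1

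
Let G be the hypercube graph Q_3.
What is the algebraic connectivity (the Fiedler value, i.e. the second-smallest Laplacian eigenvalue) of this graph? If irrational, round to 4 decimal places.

2

The graph has 8 vertices and degree multiset [3, 3, 3, 3, 3, 3, 3, 3]; D is the diagonal matrix of degrees and L = D - A. The smallest Laplacian eigenvalue is always 0. The next one, lambda_2 = 2, measures how hard the graph is to disconnect: larger values mean better connectivity. By the matrix-tree theorem the graph has (1/8) * product of the nonzero eigenvalues = 384 spanning trees.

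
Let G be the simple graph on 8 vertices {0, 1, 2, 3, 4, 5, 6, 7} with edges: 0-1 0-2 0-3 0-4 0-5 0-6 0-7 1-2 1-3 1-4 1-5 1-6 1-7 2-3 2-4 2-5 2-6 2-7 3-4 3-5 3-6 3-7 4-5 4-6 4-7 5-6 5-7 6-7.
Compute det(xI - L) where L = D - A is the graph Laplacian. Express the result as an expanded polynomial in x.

Reading degrees in the order [0, 1, 2, 3, 4, 5, 6, 7] gives [7, 7, 7, 7, 7, 7, 7, 7]; set D = diag(7, 7, 7, 7, 7, 7, 7, 7) and form L = D - A. L has integer entries, so p(x) = det(xI - L) has integer coefficients. Expanding the determinant yields x^8 - 56x^7 + 1344x^6 - 17920x^5 + 143360x^4 - 688128x^3 + 1835008x^2 - 2097152x. The coefficient of x^7 equals -trace(L) = -56, matching the sum of degrees. By the matrix-tree theorem the graph has (1/8) * product of the nonzero eigenvalues = 262144 spanning trees.

x^8 - 56x^7 + 1344x^6 - 17920x^5 + 143360x^4 - 688128x^3 + 1835008x^2 - 2097152x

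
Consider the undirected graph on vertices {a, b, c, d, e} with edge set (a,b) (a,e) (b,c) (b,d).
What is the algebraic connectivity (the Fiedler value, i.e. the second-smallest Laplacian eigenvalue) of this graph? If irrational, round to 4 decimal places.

Each diagonal entry of L is the vertex degree and each off-diagonal entry is -1 where an edge is present, 0 otherwise; in the order [a, b, c, d, e] the diagonal is [2, 3, 1, 1, 1]. Computing the eigenvalues of L and sorting gives [0, 0.5188, 1, 2.3111, 4.1701]. The Fiedler value lambda_2 = 0.5188 is strictly positive, so the graph is connected. The eigenvalues sum to 8, which equals trace(L) = 2|E|.

0.5188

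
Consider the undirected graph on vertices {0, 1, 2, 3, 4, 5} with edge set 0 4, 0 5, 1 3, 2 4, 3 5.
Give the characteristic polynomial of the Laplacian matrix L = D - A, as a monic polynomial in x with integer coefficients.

With the vertex order [0, 1, 2, 3, 4, 5], the degrees are [2, 1, 1, 2, 2, 2], giving D = diag(2, 1, 1, 2, 2, 2) and L = D - A. L has integer entries, so p(x) = det(xI - L) has integer coefficients. Expanding the determinant yields x^6 - 10x^5 + 36x^4 - 56x^3 + 35x^2 - 6x. The constant term is 0 because L is singular (the all-ones vector lies in its kernel). The largest eigenvalue, 3.7321, is at most the vertex count 6.

x^6 - 10x^5 + 36x^4 - 56x^3 + 35x^2 - 6x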